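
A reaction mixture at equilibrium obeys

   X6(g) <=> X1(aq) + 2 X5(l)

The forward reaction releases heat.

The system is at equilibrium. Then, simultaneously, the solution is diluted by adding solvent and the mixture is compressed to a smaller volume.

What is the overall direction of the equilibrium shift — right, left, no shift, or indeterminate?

right

Dilution lowers every aqueous concentration by the same factor. Δn_aq = 1 − 0 = +1, so the system shifts toward the side with more dissolved moles — to the right.
Gas moles: reactants 1, products 0 (Δn_gas = -1). Compression shifts the system toward the side with fewer moles of gas — to the right.
All effects act in the same direction — net shift to the right.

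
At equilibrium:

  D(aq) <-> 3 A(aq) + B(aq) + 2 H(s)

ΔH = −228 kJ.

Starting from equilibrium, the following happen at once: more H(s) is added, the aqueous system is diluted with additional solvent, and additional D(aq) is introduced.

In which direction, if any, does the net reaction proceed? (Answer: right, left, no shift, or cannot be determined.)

right

H is a pure solid; its activity is 1 regardless of amount, so Q is unaffected — no shift from this change.
Dilution lowers every aqueous concentration by the same factor. Δn_aq = 4 − 1 = +3, so the system shifts toward the side with more dissolved moles — to the right.
Adding D (aq), a reactant, drives the reaction to the right.
Only the nonzero effect(s) matter; the net shift is to the right.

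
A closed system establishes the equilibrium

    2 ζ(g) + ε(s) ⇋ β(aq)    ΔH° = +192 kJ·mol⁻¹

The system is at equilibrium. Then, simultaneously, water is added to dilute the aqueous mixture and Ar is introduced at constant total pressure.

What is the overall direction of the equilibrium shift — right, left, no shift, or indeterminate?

Dilution lowers every aqueous concentration by the same factor. Δn_aq = 1 − 0 = +1, so the system shifts toward the side with more dissolved moles — to the right.
Adding inert gas at constant total pressure expands the volume and lowers every reacting partial pressure. With Δn_gas = 0 − 2 = -2, Q moves away from K toward the side with fewer gas moles, so the system shifts toward the side with more gas moles — to the left.
The individual effects push in opposite directions; without quantitative information the net direction cannot be determined.

cannot be determined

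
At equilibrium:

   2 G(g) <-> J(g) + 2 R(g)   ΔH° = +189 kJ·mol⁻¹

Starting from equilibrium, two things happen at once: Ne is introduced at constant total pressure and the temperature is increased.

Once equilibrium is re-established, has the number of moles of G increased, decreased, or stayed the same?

decreases

Adding inert gas at constant total pressure expands the volume and lowers every reacting partial pressure. With Δn_gas = 3 − 2 = +1, Q moves away from K toward the side with fewer gas moles, so the system shifts toward the side with more gas moles — to the right.
The forward reaction is endothermic. Raising T favours the endothermic direction — shift to the right.
The net shift is to the right. G is a reactant, so its amount decreases.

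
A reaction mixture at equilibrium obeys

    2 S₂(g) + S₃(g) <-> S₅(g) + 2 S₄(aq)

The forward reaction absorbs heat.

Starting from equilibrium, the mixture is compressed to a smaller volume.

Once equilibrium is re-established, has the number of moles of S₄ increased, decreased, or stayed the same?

Gas moles: reactants 3, products 1 (Δn_gas = -2). Compression shifts the system toward the side with fewer moles of gas — to the right.
The net shift is to the right. S₄ is a product, so its amount increases.

increases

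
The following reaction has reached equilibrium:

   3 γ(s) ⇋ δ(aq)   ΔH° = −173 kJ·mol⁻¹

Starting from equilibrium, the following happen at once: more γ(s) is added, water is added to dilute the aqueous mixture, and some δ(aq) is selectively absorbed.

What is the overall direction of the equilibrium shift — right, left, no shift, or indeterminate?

right

γ is a pure solid; its activity is 1 regardless of amount, so Q is unaffected — no shift from this change.
Dilution lowers every aqueous concentration by the same factor. Δn_aq = 1 − 0 = +1, so the system shifts toward the side with more dissolved moles — to the right.
Removing δ (aq), a product, drives the reaction to the right.
Only the nonzero effect(s) matter; the net shift is to the right.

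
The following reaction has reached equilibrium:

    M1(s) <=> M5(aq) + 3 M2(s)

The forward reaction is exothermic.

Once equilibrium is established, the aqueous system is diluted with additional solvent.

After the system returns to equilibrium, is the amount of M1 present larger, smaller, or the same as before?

Dilution lowers every aqueous concentration by the same factor. Δn_aq = 1 − 0 = +1, so the system shifts toward the side with more dissolved moles — to the right.
The net shift is to the right. M1 is a reactant, so its amount decreases.

decreases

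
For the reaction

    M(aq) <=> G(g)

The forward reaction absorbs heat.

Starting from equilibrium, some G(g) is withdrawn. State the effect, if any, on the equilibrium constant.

The equilibrium constant depends only on temperature. This perturbation may move the position of equilibrium, but since T is unchanged, K itself is unchanged.

unchanged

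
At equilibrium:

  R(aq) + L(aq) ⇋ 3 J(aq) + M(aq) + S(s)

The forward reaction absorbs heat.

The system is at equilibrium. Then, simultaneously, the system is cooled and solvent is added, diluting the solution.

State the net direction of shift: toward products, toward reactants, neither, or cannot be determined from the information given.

The forward reaction is endothermic. Lowering T favours the exothermic direction — shift to the left.
Dilution lowers every aqueous concentration by the same factor. Δn_aq = 4 − 2 = +2, so the system shifts toward the side with more dissolved moles — to the right.
The individual effects push in opposite directions; without quantitative information the net direction cannot be determined.

cannot be determined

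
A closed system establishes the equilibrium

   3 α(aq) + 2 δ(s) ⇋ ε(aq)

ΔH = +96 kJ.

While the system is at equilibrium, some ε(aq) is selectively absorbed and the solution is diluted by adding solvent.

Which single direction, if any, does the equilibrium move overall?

cannot be determined

Removing ε (aq), a product, drives the reaction to the right.
Dilution lowers every aqueous concentration by the same factor. Δn_aq = 1 − 3 = -2, so the system shifts toward the side with more dissolved moles — to the left.
The individual effects push in opposite directions; without quantitative information the net direction cannot be determined.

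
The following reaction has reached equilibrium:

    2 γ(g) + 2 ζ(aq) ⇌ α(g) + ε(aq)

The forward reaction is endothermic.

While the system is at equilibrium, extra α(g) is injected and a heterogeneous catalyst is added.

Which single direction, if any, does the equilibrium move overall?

Adding α (g), a product, drives the reaction to the left.
A catalyst speeds both forward and reverse rates equally; it changes neither Q nor K — no shift from this change.
Only the nonzero effect(s) matter; the net shift is to the left.

left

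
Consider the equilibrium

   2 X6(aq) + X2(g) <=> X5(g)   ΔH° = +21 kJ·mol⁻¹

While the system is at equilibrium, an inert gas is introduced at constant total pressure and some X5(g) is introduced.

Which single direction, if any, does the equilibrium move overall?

Adding inert gas at constant total pressure expands the volume, scaling every reacting partial pressure by the same factor. Δn_gas = 1 − 1 = 0, so Q is unchanged — no shift.
Adding X5 (g), a product, drives the reaction to the left.
Only the nonzero effect(s) matter; the net shift is to the left.

left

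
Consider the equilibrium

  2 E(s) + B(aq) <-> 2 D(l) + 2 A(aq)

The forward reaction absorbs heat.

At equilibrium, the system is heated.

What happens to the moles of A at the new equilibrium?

increases

The forward reaction is endothermic. Raising T favours the endothermic direction — shift to the right.
The net shift is to the right. A is a product, so its amount increases.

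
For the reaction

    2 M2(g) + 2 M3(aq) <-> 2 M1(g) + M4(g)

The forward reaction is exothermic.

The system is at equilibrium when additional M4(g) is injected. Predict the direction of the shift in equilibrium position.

Adding M4 (g), a product, drives the reaction to the left.

left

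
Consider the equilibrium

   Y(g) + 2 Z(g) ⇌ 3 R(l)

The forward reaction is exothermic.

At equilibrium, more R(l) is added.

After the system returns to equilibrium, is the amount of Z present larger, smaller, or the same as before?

unchanged

R is a pure liquid; its activity is 1 regardless of amount, so Q is unaffected — no shift from this change.
No net shift occurs, so the amount of Z is unchanged.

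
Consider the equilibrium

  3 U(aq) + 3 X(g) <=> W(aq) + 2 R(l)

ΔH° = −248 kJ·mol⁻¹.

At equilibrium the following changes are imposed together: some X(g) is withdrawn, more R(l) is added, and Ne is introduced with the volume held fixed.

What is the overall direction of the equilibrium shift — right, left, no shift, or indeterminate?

Removing X (g), a reactant, drives the reaction to the left.
R is a pure liquid; its activity is 1 regardless of amount, so Q is unaffected — no shift from this change.
At constant volume, adding an inert gas leaves every reacting species' partial pressure unchanged, so Q is unchanged — no shift from this change.
Only the nonzero effect(s) matter; the net shift is to the left.

left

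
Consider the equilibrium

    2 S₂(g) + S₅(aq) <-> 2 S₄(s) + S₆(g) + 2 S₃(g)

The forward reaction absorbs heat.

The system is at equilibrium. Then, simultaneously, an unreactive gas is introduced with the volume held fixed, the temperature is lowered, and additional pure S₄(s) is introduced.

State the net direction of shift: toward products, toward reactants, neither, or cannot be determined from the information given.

At constant volume, adding an inert gas leaves every reacting species' partial pressure unchanged, so Q is unchanged — no shift from this change.
The forward reaction is endothermic. Lowering T favours the exothermic direction — shift to the left.
S₄ is a pure solid; its activity is 1 regardless of amount, so Q is unaffected — no shift from this change.
Only the nonzero effect(s) matter; the net shift is to the left.

left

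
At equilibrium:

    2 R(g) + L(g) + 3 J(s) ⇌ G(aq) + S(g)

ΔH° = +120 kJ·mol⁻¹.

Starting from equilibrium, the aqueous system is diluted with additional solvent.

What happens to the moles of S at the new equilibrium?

increases

Dilution lowers every aqueous concentration by the same factor. Δn_aq = 1 − 0 = +1, so the system shifts toward the side with more dissolved moles — to the right.
The net shift is to the right. S is a product, so its amount increases.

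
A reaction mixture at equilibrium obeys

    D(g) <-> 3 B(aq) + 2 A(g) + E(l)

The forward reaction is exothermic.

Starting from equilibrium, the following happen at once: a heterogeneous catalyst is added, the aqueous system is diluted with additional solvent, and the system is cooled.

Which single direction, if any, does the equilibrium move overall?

right

A catalyst speeds both forward and reverse rates equally; it changes neither Q nor K — no shift from this change.
Dilution lowers every aqueous concentration by the same factor. Δn_aq = 3 − 0 = +3, so the system shifts toward the side with more dissolved moles — to the right.
The forward reaction is exothermic. Lowering T favours the exothermic direction — shift to the right.
Only the nonzero effect(s) matter; the net shift is to the right.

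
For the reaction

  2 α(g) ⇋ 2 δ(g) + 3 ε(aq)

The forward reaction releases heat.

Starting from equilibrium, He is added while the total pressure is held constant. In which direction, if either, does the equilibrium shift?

no shift

Adding inert gas at constant total pressure expands the volume, scaling every reacting partial pressure by the same factor. Δn_gas = 2 − 2 = 0, so Q is unchanged — no shift.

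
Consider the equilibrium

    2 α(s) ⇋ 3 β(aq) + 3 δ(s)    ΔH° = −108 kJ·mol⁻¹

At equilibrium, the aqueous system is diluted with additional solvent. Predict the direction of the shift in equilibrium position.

Dilution lowers every aqueous concentration by the same factor. Δn_aq = 3 − 0 = +3, so the system shifts toward the side with more dissolved moles — to the right.

right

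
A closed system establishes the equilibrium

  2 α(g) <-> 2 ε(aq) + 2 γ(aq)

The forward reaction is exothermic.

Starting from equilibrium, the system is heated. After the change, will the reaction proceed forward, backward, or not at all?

left

The forward reaction is exothermic. Raising T favours the endothermic direction — shift to the left.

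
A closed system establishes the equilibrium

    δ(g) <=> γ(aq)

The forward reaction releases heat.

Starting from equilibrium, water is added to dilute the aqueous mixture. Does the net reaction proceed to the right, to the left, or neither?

Dilution lowers every aqueous concentration by the same factor. Δn_aq = 1 − 0 = +1, so the system shifts toward the side with more dissolved moles — to the right.

right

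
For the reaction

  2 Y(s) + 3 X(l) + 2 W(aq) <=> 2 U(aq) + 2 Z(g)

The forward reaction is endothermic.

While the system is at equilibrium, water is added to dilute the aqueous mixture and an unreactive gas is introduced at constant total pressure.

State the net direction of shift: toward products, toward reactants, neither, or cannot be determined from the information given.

Dilution scales every aqueous concentration by the same factor. Δn_aq = 2 − 2 = 0, so Q is unchanged — no shift.
Adding inert gas at constant total pressure expands the volume and lowers every reacting partial pressure. With Δn_gas = 2 − 0 = +2, Q moves away from K toward the side with fewer gas moles, so the system shifts toward the side with more gas moles — to the right.
Only the nonzero effect(s) matter; the net shift is to the right.

right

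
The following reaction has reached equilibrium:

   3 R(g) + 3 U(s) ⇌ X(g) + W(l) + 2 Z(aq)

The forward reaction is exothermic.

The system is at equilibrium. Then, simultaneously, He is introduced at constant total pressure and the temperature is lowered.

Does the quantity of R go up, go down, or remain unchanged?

cannot be determined

Adding inert gas at constant total pressure expands the volume and lowers every reacting partial pressure. With Δn_gas = 1 − 3 = -2, Q moves away from K toward the side with fewer gas moles, so the system shifts toward the side with more gas moles — to the left.
The forward reaction is exothermic. Lowering T favours the exothermic direction — shift to the right.
The two effects oppose each other, so the net shift — and hence the change in R — cannot be determined from the given information.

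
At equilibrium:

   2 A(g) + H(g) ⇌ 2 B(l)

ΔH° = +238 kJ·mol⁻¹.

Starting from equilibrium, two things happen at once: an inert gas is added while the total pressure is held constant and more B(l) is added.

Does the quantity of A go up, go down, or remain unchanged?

increases

Adding inert gas at constant total pressure expands the volume and lowers every reacting partial pressure. With Δn_gas = 0 − 3 = -3, Q moves away from K toward the side with fewer gas moles, so the system shifts toward the side with more gas moles — to the left.
B is a pure liquid; its activity is 1 regardless of amount, so Q is unaffected — no shift from this change.
The net shift is to the left. A is a reactant, so its amount increases.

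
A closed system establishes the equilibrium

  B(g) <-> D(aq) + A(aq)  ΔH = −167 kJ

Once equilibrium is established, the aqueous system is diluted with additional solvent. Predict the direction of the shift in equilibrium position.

Dilution lowers every aqueous concentration by the same factor. Δn_aq = 2 − 0 = +2, so the system shifts toward the side with more dissolved moles — to the right.

right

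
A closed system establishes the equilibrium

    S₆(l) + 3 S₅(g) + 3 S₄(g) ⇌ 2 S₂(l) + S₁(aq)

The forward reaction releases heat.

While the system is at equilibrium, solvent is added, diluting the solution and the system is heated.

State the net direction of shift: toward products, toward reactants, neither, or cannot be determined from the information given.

Dilution lowers every aqueous concentration by the same factor. Δn_aq = 1 − 0 = +1, so the system shifts toward the side with more dissolved moles — to the right.
The forward reaction is exothermic. Raising T favours the endothermic direction — shift to the left.
The individual effects push in opposite directions; without quantitative information the net direction cannot be determined.

cannot be determined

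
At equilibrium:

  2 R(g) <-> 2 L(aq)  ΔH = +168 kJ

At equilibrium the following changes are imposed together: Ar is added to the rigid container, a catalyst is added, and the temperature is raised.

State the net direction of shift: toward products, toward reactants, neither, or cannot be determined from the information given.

right

At constant volume, adding an inert gas leaves every reacting species' partial pressure unchanged, so Q is unchanged — no shift from this change.
A catalyst speeds both forward and reverse rates equally; it changes neither Q nor K — no shift from this change.
The forward reaction is endothermic. Raising T favours the endothermic direction — shift to the right.
Only the nonzero effect(s) matter; the net shift is to the right.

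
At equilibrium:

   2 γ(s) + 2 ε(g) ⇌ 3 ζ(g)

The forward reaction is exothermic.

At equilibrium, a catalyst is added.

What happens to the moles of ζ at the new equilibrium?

A catalyst speeds both forward and reverse rates equally; it changes neither Q nor K — no shift from this change.
No net shift occurs, so the amount of ζ is unchanged.

unchanged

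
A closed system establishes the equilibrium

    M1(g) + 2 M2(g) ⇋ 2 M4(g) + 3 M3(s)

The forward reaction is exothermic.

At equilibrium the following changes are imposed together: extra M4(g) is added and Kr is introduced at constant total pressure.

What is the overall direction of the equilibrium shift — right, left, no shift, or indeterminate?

left

Adding M4 (g), a product, drives the reaction to the left.
Adding inert gas at constant total pressure expands the volume and lowers every reacting partial pressure. With Δn_gas = 2 − 3 = -1, Q moves away from K toward the side with fewer gas moles, so the system shifts toward the side with more gas moles — to the left.
All effects act in the same direction — net shift to the left.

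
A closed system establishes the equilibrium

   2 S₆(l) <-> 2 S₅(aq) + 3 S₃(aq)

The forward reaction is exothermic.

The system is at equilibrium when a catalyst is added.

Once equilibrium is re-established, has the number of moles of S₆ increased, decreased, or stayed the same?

unchanged

A catalyst speeds both forward and reverse rates equally; it changes neither Q nor K — no shift from this change.
No net shift occurs, so the amount of S₆ is unchanged.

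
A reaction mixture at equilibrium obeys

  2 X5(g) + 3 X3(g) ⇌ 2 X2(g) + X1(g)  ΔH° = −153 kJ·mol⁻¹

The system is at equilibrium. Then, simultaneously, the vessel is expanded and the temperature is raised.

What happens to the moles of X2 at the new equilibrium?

decreases

Gas moles: reactants 5, products 3 (Δn_gas = -2). Expansion shifts the system toward the side with more moles of gas — to the left.
The forward reaction is exothermic. Raising T favours the endothermic direction — shift to the left.
The net shift is to the left. X2 is a product, so its amount decreases.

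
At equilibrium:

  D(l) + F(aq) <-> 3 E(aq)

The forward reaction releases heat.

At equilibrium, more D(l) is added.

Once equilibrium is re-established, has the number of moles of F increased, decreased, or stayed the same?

D is a pure liquid; its activity is 1 regardless of amount, so Q is unaffected — no shift from this change.
No net shift occurs, so the amount of F is unchanged.

unchanged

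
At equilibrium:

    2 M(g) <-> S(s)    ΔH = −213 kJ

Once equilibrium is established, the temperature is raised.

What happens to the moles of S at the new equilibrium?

decreases

The forward reaction is exothermic. Raising T favours the endothermic direction — shift to the left.
The net shift is to the left. S is a product, so its amount decreases.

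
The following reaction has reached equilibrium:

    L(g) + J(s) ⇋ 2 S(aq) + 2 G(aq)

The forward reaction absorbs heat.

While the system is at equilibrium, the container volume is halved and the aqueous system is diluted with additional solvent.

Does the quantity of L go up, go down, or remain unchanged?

decreases

Gas moles: reactants 1, products 0 (Δn_gas = -1). Compression shifts the system toward the side with fewer moles of gas — to the right.
Dilution lowers every aqueous concentration by the same factor. Δn_aq = 4 − 0 = +4, so the system shifts toward the side with more dissolved moles — to the right.
The net shift is to the right. L is a reactant, so its amount decreases.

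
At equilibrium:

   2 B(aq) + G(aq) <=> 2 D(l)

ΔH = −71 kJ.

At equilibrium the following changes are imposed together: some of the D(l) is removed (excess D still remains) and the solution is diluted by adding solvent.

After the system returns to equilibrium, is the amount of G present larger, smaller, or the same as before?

increases

D is a pure liquid; its activity is 1 regardless of amount, so Q is unaffected — no shift from this change.
Dilution lowers every aqueous concentration by the same factor. Δn_aq = 0 − 3 = -3, so the system shifts toward the side with more dissolved moles — to the left.
The net shift is to the left. G is a reactant, so its amount increases.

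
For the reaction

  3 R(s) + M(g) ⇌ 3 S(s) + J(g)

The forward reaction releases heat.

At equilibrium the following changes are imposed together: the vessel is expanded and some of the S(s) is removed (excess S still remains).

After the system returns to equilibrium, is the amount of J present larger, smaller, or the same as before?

unchanged

Gas moles: reactants 1, products 1. Δn_gas = 0, so a volume change leaves Q equal to K — no shift from this change.
S is a pure solid; its activity is 1 regardless of amount, so Q is unaffected — no shift from this change.
No net shift occurs, so the amount of J is unchanged.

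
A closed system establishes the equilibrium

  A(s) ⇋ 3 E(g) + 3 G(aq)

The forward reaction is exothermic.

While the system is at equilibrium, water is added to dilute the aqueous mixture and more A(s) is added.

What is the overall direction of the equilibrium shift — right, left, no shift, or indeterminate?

right

Dilution lowers every aqueous concentration by the same factor. Δn_aq = 3 − 0 = +3, so the system shifts toward the side with more dissolved moles — to the right.
A is a pure solid; its activity is 1 regardless of amount, so Q is unaffected — no shift from this change.
Only the nonzero effect(s) matter; the net shift is to the right.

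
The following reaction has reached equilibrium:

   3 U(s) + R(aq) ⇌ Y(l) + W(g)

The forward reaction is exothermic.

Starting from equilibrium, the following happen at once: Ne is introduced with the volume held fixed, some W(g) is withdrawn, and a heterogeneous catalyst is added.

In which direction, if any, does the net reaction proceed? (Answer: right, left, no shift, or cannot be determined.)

right

At constant volume, adding an inert gas leaves every reacting species' partial pressure unchanged, so Q is unchanged — no shift from this change.
Removing W (g), a product, drives the reaction to the right.
A catalyst speeds both forward and reverse rates equally; it changes neither Q nor K — no shift from this change.
Only the nonzero effect(s) matter; the net shift is to the right.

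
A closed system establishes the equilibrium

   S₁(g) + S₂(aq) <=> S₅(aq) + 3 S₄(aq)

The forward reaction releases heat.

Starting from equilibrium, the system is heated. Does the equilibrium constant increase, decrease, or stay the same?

decreases

K depends on temperature via the van 't Hoff relation. The forward reaction is exothermic, so raising T decreases K.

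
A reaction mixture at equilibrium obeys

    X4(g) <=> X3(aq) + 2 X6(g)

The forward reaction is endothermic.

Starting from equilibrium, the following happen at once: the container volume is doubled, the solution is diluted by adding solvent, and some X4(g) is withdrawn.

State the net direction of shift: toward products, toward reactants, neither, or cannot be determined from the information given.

Gas moles: reactants 1, products 2 (Δn_gas = +1). Expansion shifts the system toward the side with more moles of gas — to the right.
Dilution lowers every aqueous concentration by the same factor. Δn_aq = 1 − 0 = +1, so the system shifts toward the side with more dissolved moles — to the right.
Removing X4 (g), a reactant, drives the reaction to the left.
The individual effects push in opposite directions; without quantitative information the net direction cannot be determined.

cannot be determined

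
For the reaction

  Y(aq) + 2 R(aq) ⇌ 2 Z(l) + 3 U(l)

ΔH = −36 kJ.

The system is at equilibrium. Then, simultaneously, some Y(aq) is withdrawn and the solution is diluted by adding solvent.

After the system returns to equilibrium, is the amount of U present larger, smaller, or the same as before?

decreases

Removing Y (aq), a reactant, drives the reaction to the left.
Dilution lowers every aqueous concentration by the same factor. Δn_aq = 0 − 3 = -3, so the system shifts toward the side with more dissolved moles — to the left.
The net shift is to the left. U is a product, so its amount decreases.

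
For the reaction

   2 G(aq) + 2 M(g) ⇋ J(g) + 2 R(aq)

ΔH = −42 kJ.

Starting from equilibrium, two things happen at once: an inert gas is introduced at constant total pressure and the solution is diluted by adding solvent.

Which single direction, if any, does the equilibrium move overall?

Adding inert gas at constant total pressure expands the volume and lowers every reacting partial pressure. With Δn_gas = 1 − 2 = -1, Q moves away from K toward the side with fewer gas moles, so the system shifts toward the side with more gas moles — to the left.
Dilution scales every aqueous concentration by the same factor. Δn_aq = 2 − 2 = 0, so Q is unchanged — no shift.
Only the nonzero effect(s) matter; the net shift is to the left.

left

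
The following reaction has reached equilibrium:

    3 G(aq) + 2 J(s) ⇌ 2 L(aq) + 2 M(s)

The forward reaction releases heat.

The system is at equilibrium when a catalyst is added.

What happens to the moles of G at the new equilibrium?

A catalyst speeds both forward and reverse rates equally; it changes neither Q nor K — no shift from this change.
No net shift occurs, so the amount of G is unchanged.

unchanged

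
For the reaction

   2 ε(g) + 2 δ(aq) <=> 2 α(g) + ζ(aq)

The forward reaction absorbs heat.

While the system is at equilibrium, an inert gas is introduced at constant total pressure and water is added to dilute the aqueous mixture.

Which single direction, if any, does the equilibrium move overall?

Adding inert gas at constant total pressure expands the volume, scaling every reacting partial pressure by the same factor. Δn_gas = 2 − 2 = 0, so Q is unchanged — no shift.
Dilution lowers every aqueous concentration by the same factor. Δn_aq = 1 − 2 = -1, so the system shifts toward the side with more dissolved moles — to the left.
Only the nonzero effect(s) matter; the net shift is to the left.

left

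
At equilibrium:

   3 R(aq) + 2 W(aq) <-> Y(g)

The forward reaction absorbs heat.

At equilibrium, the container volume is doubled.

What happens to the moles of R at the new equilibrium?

Gas moles: reactants 0, products 1 (Δn_gas = +1). Expansion shifts the system toward the side with more moles of gas — to the right.
The net shift is to the right. R is a reactant, so its amount decreases.

decreases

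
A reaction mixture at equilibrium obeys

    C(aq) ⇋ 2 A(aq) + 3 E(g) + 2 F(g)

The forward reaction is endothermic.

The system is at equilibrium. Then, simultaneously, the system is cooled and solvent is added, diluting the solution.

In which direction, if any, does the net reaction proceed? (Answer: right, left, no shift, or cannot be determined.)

cannot be determined

The forward reaction is endothermic. Lowering T favours the exothermic direction — shift to the left.
Dilution lowers every aqueous concentration by the same factor. Δn_aq = 2 − 1 = +1, so the system shifts toward the side with more dissolved moles — to the right.
The individual effects push in opposite directions; without quantitative information the net direction cannot be determined.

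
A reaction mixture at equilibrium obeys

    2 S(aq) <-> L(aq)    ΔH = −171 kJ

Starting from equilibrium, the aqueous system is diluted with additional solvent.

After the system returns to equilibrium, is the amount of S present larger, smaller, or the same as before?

increases

Dilution lowers every aqueous concentration by the same factor. Δn_aq = 1 − 2 = -1, so the system shifts toward the side with more dissolved moles — to the left.
The net shift is to the left. S is a reactant, so its amount increases.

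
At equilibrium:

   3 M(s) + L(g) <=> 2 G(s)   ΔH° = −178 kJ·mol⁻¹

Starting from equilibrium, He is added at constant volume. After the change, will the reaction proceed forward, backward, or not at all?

At constant volume, adding an inert gas leaves every reacting species' partial pressure unchanged, so Q is unchanged — no shift from this change.

no shift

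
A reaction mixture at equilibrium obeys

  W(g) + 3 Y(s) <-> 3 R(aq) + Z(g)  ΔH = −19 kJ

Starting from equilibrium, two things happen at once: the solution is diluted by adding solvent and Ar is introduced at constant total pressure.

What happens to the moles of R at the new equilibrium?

Dilution lowers every aqueous concentration by the same factor. Δn_aq = 3 − 0 = +3, so the system shifts toward the side with more dissolved moles — to the right.
Adding inert gas at constant total pressure expands the volume, scaling every reacting partial pressure by the same factor. Δn_gas = 1 − 1 = 0, so Q is unchanged — no shift.
The net shift is to the right. R is a product, so its amount increases.

increases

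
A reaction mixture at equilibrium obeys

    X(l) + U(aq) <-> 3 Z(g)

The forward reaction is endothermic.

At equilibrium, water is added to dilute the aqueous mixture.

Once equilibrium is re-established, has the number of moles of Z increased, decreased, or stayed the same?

Dilution lowers every aqueous concentration by the same factor. Δn_aq = 0 − 1 = -1, so the system shifts toward the side with more dissolved moles — to the left.
The net shift is to the left. Z is a product, so its amount decreases.

decreases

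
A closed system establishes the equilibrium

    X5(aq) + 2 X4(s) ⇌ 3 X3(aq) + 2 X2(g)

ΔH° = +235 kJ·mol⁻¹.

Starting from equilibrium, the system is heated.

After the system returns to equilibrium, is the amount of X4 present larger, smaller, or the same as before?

decreases

The forward reaction is endothermic. Raising T favours the endothermic direction — shift to the right.
The net shift is to the right. X4 is a reactant, so its amount decreases.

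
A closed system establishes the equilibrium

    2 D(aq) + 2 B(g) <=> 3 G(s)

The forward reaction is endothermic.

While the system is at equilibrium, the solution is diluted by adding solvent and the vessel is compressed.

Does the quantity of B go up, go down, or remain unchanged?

Dilution lowers every aqueous concentration by the same factor. Δn_aq = 0 − 2 = -2, so the system shifts toward the side with more dissolved moles — to the left.
Gas moles: reactants 2, products 0 (Δn_gas = -2). Compression shifts the system toward the side with fewer moles of gas — to the right.
The two effects oppose each other, so the net shift — and hence the change in B — cannot be determined from the given information.

cannot be determined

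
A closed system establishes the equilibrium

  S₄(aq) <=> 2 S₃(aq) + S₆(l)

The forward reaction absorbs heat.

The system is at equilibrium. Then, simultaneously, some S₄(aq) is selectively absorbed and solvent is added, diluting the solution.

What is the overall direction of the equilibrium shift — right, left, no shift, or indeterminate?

cannot be determined

Removing S₄ (aq), a reactant, drives the reaction to the left.
Dilution lowers every aqueous concentration by the same factor. Δn_aq = 2 − 1 = +1, so the system shifts toward the side with more dissolved moles — to the right.
The individual effects push in opposite directions; without quantitative information the net direction cannot be determined.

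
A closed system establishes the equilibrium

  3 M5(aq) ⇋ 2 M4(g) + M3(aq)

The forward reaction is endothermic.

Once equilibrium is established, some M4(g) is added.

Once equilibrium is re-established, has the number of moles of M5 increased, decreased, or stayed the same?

Adding M4 (g), a product, drives the reaction to the left.
The net shift is to the left. M5 is a reactant, so its amount increases.

increases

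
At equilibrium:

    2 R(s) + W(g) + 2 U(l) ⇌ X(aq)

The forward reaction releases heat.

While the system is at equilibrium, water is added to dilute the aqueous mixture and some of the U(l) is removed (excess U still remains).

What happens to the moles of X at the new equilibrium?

Dilution lowers every aqueous concentration by the same factor. Δn_aq = 1 − 0 = +1, so the system shifts toward the side with more dissolved moles — to the right.
U is a pure liquid; its activity is 1 regardless of amount, so Q is unaffected — no shift from this change.
The net shift is to the right. X is a product, so its amount increases.

increases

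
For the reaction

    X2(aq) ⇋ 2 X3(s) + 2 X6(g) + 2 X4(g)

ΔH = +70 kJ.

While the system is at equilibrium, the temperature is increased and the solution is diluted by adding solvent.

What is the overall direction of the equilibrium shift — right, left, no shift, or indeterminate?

cannot be determined

The forward reaction is endothermic. Raising T favours the endothermic direction — shift to the right.
Dilution lowers every aqueous concentration by the same factor. Δn_aq = 0 − 1 = -1, so the system shifts toward the side with more dissolved moles — to the left.
The individual effects push in opposite directions; without quantitative information the net direction cannot be determined.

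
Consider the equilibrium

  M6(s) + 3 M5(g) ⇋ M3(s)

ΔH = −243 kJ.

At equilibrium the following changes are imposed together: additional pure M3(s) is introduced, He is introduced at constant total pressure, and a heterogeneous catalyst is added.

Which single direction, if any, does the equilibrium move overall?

M3 is a pure solid; its activity is 1 regardless of amount, so Q is unaffected — no shift from this change.
Adding inert gas at constant total pressure expands the volume and lowers every reacting partial pressure. With Δn_gas = 0 − 3 = -3, Q moves away from K toward the side with fewer gas moles, so the system shifts toward the side with more gas moles — to the left.
A catalyst speeds both forward and reverse rates equally; it changes neither Q nor K — no shift from this change.
Only the nonzero effect(s) matter; the net shift is to the left.

left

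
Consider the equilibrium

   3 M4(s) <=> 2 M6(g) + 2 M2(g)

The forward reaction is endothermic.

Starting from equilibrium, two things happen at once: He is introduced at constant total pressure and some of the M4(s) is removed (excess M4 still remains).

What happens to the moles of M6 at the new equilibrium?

increases

Adding inert gas at constant total pressure expands the volume and lowers every reacting partial pressure. With Δn_gas = 4 − 0 = +4, Q moves away from K toward the side with fewer gas moles, so the system shifts toward the side with more gas moles — to the right.
M4 is a pure solid; its activity is 1 regardless of amount, so Q is unaffected — no shift from this change.
The net shift is to the right. M6 is a product, so its amount increases.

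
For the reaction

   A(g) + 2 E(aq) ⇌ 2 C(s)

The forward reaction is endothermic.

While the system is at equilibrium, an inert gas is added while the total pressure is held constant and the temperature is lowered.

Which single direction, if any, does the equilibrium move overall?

Adding inert gas at constant total pressure expands the volume and lowers every reacting partial pressure. With Δn_gas = 0 − 1 = -1, Q moves away from K toward the side with fewer gas moles, so the system shifts toward the side with more gas moles — to the left.
The forward reaction is endothermic. Lowering T favours the exothermic direction — shift to the left.
All effects act in the same direction — net shift to the left.

left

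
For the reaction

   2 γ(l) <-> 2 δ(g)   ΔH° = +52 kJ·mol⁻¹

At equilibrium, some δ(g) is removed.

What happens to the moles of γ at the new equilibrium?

decreases

Removing δ (g), a product, drives the reaction to the right.
The net shift is to the right. γ is a reactant, so its amount decreases.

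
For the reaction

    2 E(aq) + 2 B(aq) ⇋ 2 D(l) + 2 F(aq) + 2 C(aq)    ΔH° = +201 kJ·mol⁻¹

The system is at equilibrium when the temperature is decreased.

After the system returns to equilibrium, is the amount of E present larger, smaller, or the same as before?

increases

The forward reaction is endothermic. Lowering T favours the exothermic direction — shift to the left.
The net shift is to the left. E is a reactant, so its amount increases.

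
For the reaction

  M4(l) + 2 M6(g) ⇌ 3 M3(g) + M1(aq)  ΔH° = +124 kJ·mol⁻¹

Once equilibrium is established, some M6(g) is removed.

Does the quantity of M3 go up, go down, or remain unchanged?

Removing M6 (g), a reactant, drives the reaction to the left.
The net shift is to the left. M3 is a product, so its amount decreases.

decreases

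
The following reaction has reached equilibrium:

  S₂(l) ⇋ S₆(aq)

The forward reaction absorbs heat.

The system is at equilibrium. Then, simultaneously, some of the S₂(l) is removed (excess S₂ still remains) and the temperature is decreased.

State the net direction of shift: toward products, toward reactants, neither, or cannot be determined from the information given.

S₂ is a pure liquid; its activity is 1 regardless of amount, so Q is unaffected — no shift from this change.
The forward reaction is endothermic. Lowering T favours the exothermic direction — shift to the left.
Only the nonzero effect(s) matter; the net shift is to the left.

left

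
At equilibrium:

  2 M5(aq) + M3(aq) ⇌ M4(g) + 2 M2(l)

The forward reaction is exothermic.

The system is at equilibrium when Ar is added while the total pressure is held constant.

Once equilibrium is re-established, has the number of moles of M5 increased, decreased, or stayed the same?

Adding inert gas at constant total pressure expands the volume and lowers every reacting partial pressure. With Δn_gas = 1 − 0 = +1, Q moves away from K toward the side with fewer gas moles, so the system shifts toward the side with more gas moles — to the right.
The net shift is to the right. M5 is a reactant, so its amount decreases.

decreases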